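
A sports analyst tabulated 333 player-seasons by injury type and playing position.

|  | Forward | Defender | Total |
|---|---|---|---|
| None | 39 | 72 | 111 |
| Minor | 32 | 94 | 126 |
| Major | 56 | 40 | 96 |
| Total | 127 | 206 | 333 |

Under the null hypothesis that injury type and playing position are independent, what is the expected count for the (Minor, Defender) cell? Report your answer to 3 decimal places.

77.946

Row total (Minor) = 126; column total (Defender) = 206; grand total N = 333.
Expected count = (row total × column total) / N = 126 × 206 / 333 = 77.946.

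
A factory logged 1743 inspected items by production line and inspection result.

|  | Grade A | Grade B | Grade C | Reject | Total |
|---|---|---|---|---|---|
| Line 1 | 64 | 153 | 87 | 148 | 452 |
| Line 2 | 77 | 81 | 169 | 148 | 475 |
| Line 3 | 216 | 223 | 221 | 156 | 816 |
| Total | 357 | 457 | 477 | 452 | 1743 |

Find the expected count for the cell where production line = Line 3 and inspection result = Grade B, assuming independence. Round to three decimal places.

Row total (Line 3) = 816; column total (Grade B) = 457; grand total N = 1743.
Expected count = (row total × column total) / N = 816 × 457 / 1743 = 213.948.

213.948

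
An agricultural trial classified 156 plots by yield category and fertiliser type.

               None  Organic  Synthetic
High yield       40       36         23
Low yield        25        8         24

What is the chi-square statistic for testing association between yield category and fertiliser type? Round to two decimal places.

10.77

Row totals: 99, 57. Column totals: 65, 44, 47. Grand total N = 156.
Expected counts (row total × column total / N):
  High yield, None: 99×65/156 = 41.250
  High yield, Organic: 99×44/156 = 27.923
  High yield, Synthetic: 99×47/156 = 29.827
  Low yield, None: 57×65/156 = 23.750
  Low yield, Organic: 57×44/156 = 16.077
  Low yield, Synthetic: 57×47/156 = 17.173
Contributions (O − E)²/E:
  (40 − 41.250)²/41.250 = 0.0379
  (36 − 27.923)²/27.923 = 2.3364
  (23 − 29.827)²/29.827 = 1.5626
  (25 − 23.750)²/23.750 = 0.0658
  (8 − 16.077)²/16.077 = 4.0578
  (24 − 17.173)²/17.173 = 2.7140
χ² = 0.0379 + 2.3364 + 1.5626 + 0.0658 + 4.0578 + 2.7140 = 10.77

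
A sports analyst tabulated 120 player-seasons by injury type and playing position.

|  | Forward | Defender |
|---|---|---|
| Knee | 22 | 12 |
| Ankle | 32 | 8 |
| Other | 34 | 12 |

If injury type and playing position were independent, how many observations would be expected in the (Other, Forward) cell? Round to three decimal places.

33.733

Row total (Other) = 46; column total (Forward) = 88; grand total N = 120.
Expected count = (row total × column total) / N = 46 × 88 / 120 = 33.733.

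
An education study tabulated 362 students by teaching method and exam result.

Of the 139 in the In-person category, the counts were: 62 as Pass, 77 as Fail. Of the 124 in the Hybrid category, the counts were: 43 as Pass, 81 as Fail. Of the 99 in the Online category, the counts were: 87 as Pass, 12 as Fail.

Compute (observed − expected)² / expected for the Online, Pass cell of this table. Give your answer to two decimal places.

Row total (Online) = 99; column total (Pass) = 192; N = 362.
Expected count E = 99 × 192 / 362 = 52.508.
Contribution = (O − E)²/E = (87 − 52.508)² / 52.508 = 22.66.

22.66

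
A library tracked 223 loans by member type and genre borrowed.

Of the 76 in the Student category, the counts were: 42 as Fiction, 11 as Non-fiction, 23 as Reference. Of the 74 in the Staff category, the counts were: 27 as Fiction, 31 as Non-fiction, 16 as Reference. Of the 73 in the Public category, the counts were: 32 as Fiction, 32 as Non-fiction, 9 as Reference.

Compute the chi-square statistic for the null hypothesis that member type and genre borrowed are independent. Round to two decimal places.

20.74

Row totals: 76, 74, 73. Column totals: 101, 74, 48. Grand total N = 223.
Expected counts (row total × column total / N):
  Student, Fiction: 76×101/223 = 34.422
  Student, Non-fiction: 76×74/223 = 25.220
  Student, Reference: 76×48/223 = 16.359
  Staff, Fiction: 74×101/223 = 33.516
  Staff, Non-fiction: 74×74/223 = 24.556
  Staff, Reference: 74×48/223 = 15.928
  Public, Fiction: 73×101/223 = 33.063
  Public, Non-fiction: 73×74/223 = 24.224
  Public, Reference: 73×48/223 = 15.713
Contributions (O − E)²/E:
  (42 − 34.422)²/34.422 = 1.6683
  (11 − 25.220)²/25.220 = 8.0178
  (23 − 16.359)²/16.359 = 2.6959
  (27 − 33.516)²/33.516 = 1.2668
  (31 − 24.556)²/24.556 = 1.6910
  (16 − 15.928)²/15.928 = 0.0003
  (32 − 33.063)²/33.063 = 0.0342
  (32 − 24.224)²/24.224 = 2.4961
  (9 − 15.713)²/15.713 = 2.8680
χ² = 1.6683 + 8.0178 + 2.6959 + 1.2668 + 1.6910 + 0.0003 + 0.0342 + 2.4961 + 2.8680 = 20.74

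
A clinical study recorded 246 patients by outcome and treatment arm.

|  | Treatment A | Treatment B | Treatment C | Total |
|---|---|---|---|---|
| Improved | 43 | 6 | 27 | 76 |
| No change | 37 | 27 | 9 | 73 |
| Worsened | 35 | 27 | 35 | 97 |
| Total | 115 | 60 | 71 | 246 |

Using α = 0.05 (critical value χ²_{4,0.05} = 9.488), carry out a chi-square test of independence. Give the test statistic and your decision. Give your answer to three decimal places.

27.708; reject H₀

Grand total N = 246.
Expected counts (row total × column total / N):
  Improved, Treatment A: 76×115/246 = 35.5285
  Improved, Treatment B: 76×60/246 = 18.5366
  Improved, Treatment C: 76×71/246 = 21.9350
  No change, Treatment A: 73×115/246 = 34.1260
  No change, Treatment B: 73×60/246 = 17.8049
  No change, Treatment C: 73×71/246 = 21.0691
  Worsened, Treatment A: 97×115/246 = 45.3455
  Worsened, Treatment B: 97×60/246 = 23.6585
  Worsened, Treatment C: 97×71/246 = 27.9959
Contributions (O − E)²/E:
  (43 − 35.5285)²/35.5285 = 1.5712
  (6 − 18.5366)²/18.5366 = 8.4787
  (27 − 21.9350)²/21.9350 = 1.1696
  (37 − 34.1260)²/34.1260 = 0.2420
  (27 − 17.8049)²/17.8049 = 4.7487
  (9 − 21.0691)²/21.0691 = 6.9136
  (35 − 45.3455)²/45.3455 = 2.3603
  (27 − 23.6585)²/23.6585 = 0.4719
  (35 − 27.9959)²/27.9959 = 1.7523
χ² = 1.5712 + 8.4787 + 1.1696 + 0.2420 + 4.7487 + 6.9136 + 2.3603 + 0.4719 + 1.7523 = 27.708
df = (3−1)(3−1) = 4. Since 27.708 > 9.488, reject the null hypothesis of independence at α = 0.05.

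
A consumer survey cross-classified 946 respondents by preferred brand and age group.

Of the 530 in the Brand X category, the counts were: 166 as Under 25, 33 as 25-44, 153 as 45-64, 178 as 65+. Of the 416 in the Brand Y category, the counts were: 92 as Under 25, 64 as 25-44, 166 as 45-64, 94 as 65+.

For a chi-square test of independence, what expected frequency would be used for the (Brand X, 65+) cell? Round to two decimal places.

Row total (Brand X) = 530; column total (65+) = 272; grand total N = 946.
Expected count = (row total × column total) / N = 530 × 272 / 946 = 152.39.

152.39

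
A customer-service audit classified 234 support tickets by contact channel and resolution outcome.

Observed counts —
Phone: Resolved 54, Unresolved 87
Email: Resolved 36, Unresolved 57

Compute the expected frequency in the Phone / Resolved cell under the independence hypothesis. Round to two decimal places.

54.23

Row total (Phone) = 141; column total (Resolved) = 90; grand total N = 234.
Expected count = (row total × column total) / N = 141 × 90 / 234 = 54.23.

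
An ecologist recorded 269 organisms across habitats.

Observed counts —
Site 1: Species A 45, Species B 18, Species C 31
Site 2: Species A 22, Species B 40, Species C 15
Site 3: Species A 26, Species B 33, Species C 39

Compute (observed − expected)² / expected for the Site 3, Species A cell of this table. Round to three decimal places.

1.833

Row total (Site 3) = 98; column total (Species A) = 93; N = 269.
Expected count E = 98 × 93 / 269 = 33.88104.
Contribution = (O − E)²/E = (26 − 33.88104)² / 33.88104 = 1.833.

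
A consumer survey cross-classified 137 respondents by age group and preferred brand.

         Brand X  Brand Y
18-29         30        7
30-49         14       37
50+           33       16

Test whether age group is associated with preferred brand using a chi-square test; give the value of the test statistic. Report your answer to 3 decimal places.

Row totals: 37, 51, 49. Column totals: 77, 60. Grand total N = 137.
Expected counts (row total × column total / N):
  18-29, Brand X: 37×77/137 = 20.7956
  18-29, Brand Y: 37×60/137 = 16.2044
  30-49, Brand X: 51×77/137 = 28.6642
  30-49, Brand Y: 51×60/137 = 22.3358
  50+, Brand X: 49×77/137 = 27.5401
  50+, Brand Y: 49×60/137 = 21.4599
Contributions (O − E)²/E:
  (30 − 20.7956)²/20.7956 = 4.0740
  (7 − 16.2044)²/16.2044 = 5.2283
  (14 − 28.6642)²/28.6642 = 7.5020
  (37 − 22.3358)²/22.3358 = 9.6275
  (33 − 27.5401)²/27.5401 = 1.0824
  (16 − 21.4599)²/21.4599 = 1.3891
χ² = 4.0740 + 5.2283 + 7.5020 + 9.6275 + 1.0824 + 1.3891 = 28.903

28.903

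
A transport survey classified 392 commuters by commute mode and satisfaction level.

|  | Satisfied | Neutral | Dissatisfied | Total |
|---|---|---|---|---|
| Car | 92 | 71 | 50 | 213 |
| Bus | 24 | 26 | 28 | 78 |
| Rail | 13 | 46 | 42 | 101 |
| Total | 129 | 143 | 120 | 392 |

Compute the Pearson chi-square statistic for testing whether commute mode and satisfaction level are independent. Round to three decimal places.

30.570

Grand total N = 392.
Expected counts (row total × column total / N):
  Car, Satisfied: 213×129/392 = 70.0944
  Car, Neutral: 213×143/392 = 77.7015
  Car, Dissatisfied: 213×120/392 = 65.2041
  Bus, Satisfied: 78×129/392 = 25.6684
  Bus, Neutral: 78×143/392 = 28.4541
  Bus, Dissatisfied: 78×120/392 = 23.8776
  Rail, Satisfied: 101×129/392 = 33.2372
  Rail, Neutral: 101×143/392 = 36.8444
  Rail, Dissatisfied: 101×120/392 = 30.9184
Contributions (O − E)²/E:
  (92 − 70.0944)²/70.0944 = 6.8458
  (71 − 77.7015)²/77.7015 = 0.5780
  (50 − 65.2041)²/65.2041 = 3.5452
  (24 − 25.6684)²/25.6684 = 0.1084
  (26 − 28.4541)²/28.4541 = 0.2117
  (28 − 23.8776)²/23.8776 = 0.7117
  (13 − 33.2372)²/33.2372 = 12.3219
  (46 − 36.8444)²/36.8444 = 2.2751
  (42 − 30.9184)²/30.9184 = 3.9718
χ² = 6.8458 + 0.5780 + 3.5452 + 0.1084 + 0.2117 + 0.7117 + 12.3219 + 2.2751 + 3.9718 = 30.570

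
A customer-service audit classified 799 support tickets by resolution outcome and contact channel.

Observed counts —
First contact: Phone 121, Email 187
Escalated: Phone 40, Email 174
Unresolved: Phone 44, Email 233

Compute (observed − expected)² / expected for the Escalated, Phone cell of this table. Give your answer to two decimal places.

4.05

Row total (Escalated) = 214; column total (Phone) = 205; N = 799.
Expected count E = 214 × 205 / 799 = 54.906.
Contribution = (O − E)²/E = (40 − 54.906)² / 54.906 = 4.05.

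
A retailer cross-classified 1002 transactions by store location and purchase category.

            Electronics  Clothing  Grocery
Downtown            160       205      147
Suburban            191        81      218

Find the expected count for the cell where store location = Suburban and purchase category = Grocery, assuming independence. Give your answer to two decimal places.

Row total (Suburban) = 490; column total (Grocery) = 365; grand total N = 1002.
Expected count = (row total × column total) / N = 490 × 365 / 1002 = 178.49.

178.49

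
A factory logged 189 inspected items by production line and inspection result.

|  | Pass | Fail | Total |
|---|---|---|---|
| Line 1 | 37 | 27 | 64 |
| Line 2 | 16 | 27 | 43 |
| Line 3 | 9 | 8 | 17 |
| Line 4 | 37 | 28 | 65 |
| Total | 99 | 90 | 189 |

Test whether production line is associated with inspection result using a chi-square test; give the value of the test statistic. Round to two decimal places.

Grand total N = 189.
Expected counts (row total × column total / N):
  Line 1, Pass: 64×99/189 = 33.524
  Line 1, Fail: 64×90/189 = 30.476
  Line 2, Pass: 43×99/189 = 22.524
  Line 2, Fail: 43×90/189 = 20.476
  Line 3, Pass: 17×99/189 = 8.905
  Line 3, Fail: 17×90/189 = 8.095
  Line 4, Pass: 65×99/189 = 34.048
  Line 4, Fail: 65×90/189 = 30.952
Contributions (O − E)²/E:
  (37 − 33.524)²/33.524 = 0.3604
  (27 − 30.476)²/30.476 = 0.3965
  (16 − 22.524)²/22.524 = 1.8897
  (27 − 20.476)²/20.476 = 2.0787
  (9 − 8.905)²/8.905 = 0.0010
  (8 − 8.095)²/8.095 = 0.0011
  (37 − 34.048)²/34.048 = 0.2559
  (28 − 30.952)²/30.952 = 0.2815
χ² = 0.3604 + 0.3965 + 1.8897 + 2.0787 + 0.0010 + 0.0011 + 0.2559 + 0.2815 = 5.26

5.26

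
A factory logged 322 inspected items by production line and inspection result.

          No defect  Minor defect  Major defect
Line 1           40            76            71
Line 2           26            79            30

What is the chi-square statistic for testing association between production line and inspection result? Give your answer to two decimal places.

Row totals: 187, 135. Column totals: 66, 155, 101. Grand total N = 322.
Expected counts (row total × column total / N):
  Line 1, No defect: 187×66/322 = 38.329
  Line 1, Minor defect: 187×155/322 = 90.016
  Line 1, Major defect: 187×101/322 = 58.655
  Line 2, No defect: 135×66/322 = 27.671
  Line 2, Minor defect: 135×155/322 = 64.984
  Line 2, Major defect: 135×101/322 = 42.345
Contributions (O − E)²/E:
  (40 − 38.329)²/38.329 = 0.0728
  (76 − 90.016)²/90.016 = 2.1824
  (71 − 58.655)²/58.655 = 2.5982
  (26 − 27.671)²/27.671 = 0.1009
  (79 − 64.984)²/64.984 = 3.0230
  (30 − 42.345)²/42.345 = 3.5990
χ² = 0.0728 + 2.1824 + 2.5982 + 0.1009 + 3.0230 + 3.5990 = 11.58

11.58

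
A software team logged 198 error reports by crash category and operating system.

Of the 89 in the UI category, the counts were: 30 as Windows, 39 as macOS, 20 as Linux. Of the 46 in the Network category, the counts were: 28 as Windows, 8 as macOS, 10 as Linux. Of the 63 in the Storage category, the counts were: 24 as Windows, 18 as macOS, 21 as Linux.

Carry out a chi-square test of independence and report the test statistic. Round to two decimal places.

Row totals: 89, 46, 63. Column totals: 82, 65, 51. Grand total N = 198.
Expected counts (row total × column total / N):
  UI, Windows: 89×82/198 = 36.859
  UI, macOS: 89×65/198 = 29.217
  UI, Linux: 89×51/198 = 22.924
  Network, Windows: 46×82/198 = 19.051
  Network, macOS: 46×65/198 = 15.101
  Network, Linux: 46×51/198 = 11.848
  Storage, Windows: 63×82/198 = 26.091
  Storage, macOS: 63×65/198 = 20.682
  Storage, Linux: 63×51/198 = 16.227
Contributions (O − E)²/E:
  (30 − 36.859)²/36.859 = 1.2764
  (39 − 29.217)²/29.217 = 3.2757
  (20 − 22.924)²/22.924 = 0.3730
  (28 − 19.051)²/19.051 = 4.2037
  (8 − 15.101)²/15.101 = 3.3391
  (10 − 11.848)²/11.848 = 0.2882
  (24 − 26.091)²/26.091 = 0.1676
  (18 − 20.682)²/20.682 = 0.3478
  (21 − 16.227)²/16.227 = 1.4039
χ² = 1.2764 + 3.2757 + 0.3730 + 4.2037 + 3.3391 + 0.2882 + 0.1676 + 0.3478 + 1.4039 = 14.68

14.68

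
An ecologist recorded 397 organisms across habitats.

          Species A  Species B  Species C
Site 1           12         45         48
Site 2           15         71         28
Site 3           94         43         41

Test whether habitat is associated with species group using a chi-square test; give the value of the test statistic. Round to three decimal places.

91.180

Row totals: 105, 114, 178. Column totals: 121, 159, 117. Grand total N = 397.
Expected counts (row total × column total / N):
  Site 1, Species A: 105×121/397 = 32.0025
  Site 1, Species B: 105×159/397 = 42.0529
  Site 1, Species C: 105×117/397 = 30.9446
  Site 2, Species A: 114×121/397 = 34.7456
  Site 2, Species B: 114×159/397 = 45.6574
  Site 2, Species C: 114×117/397 = 33.5970
  Site 3, Species A: 178×121/397 = 54.2519
  Site 3, Species B: 178×159/397 = 71.2897
  Site 3, Species C: 178×117/397 = 52.4584
Contributions (O − E)²/E:
  (12 − 32.0025)²/32.0025 = 12.5021
  (45 − 42.0529)²/42.0529 = 0.2065
  (48 − 30.9446)²/30.9446 = 9.4002
  (15 − 34.7456)²/34.7456 = 11.2212
  (71 − 45.6574)²/45.6574 = 14.0667
  (28 − 33.5970)²/33.5970 = 0.9324
  (94 − 54.2519)²/54.2519 = 29.1218
  (43 − 71.2897)²/71.2897 = 11.2261
  (41 − 52.4584)²/52.4584 = 2.5028
χ² = 12.5021 + 0.2065 + 9.4002 + 11.2212 + 14.0667 + 0.9324 + 29.1218 + 11.2261 + 2.5028 = 91.180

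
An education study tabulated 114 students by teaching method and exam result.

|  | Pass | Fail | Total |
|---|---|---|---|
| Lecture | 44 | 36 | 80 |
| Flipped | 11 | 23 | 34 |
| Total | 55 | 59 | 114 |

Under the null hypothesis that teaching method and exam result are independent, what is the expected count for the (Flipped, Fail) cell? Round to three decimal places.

17.596

Row total (Flipped) = 34; column total (Fail) = 59; grand total N = 114.
Expected count = (row total × column total) / N = 34 × 59 / 114 = 17.596.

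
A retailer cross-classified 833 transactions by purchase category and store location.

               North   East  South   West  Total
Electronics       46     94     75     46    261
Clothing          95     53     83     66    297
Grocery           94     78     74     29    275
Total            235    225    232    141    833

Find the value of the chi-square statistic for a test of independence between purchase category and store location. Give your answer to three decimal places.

44.376

Grand total N = 833.
Expected counts (row total × column total / N):
  Electronics, North: 261×235/833 = 73.6315
  Electronics, East: 261×225/833 = 70.4982
  Electronics, South: 261×232/833 = 72.6915
  Electronics, West: 261×141/833 = 44.1789
  Clothing, North: 297×235/833 = 83.7875
  Clothing, East: 297×225/833 = 80.2221
  Clothing, South: 297×232/833 = 82.7179
  Clothing, West: 297×141/833 = 50.2725
  Grocery, North: 275×235/833 = 77.5810
  Grocery, East: 275×225/833 = 74.2797
  Grocery, South: 275×232/833 = 76.5906
  Grocery, West: 275×141/833 = 46.5486
Contributions (O − E)²/E:
  (46 − 73.6315)²/73.6315 = 10.3692
  (94 − 70.4982)²/70.4982 = 7.8347
  (75 − 72.6915)²/72.6915 = 0.0733
  (46 − 44.1789)²/44.1789 = 0.0751
  (95 − 83.7875)²/83.7875 = 1.5005
  (53 − 80.2221)²/80.2221 = 9.2374
  (83 − 82.7179)²/82.7179 = 0.0010
  (66 − 50.2725)²/50.2725 = 4.9203
  (94 − 77.5810)²/77.5810 = 3.4749
  (78 − 74.2797)²/74.2797 = 0.1863
  (74 − 76.5906)²/76.5906 = 0.0876
  (29 − 46.5486)²/46.5486 = 6.6157
χ² = 10.3692 + 7.8347 + 0.0733 + 0.0751 + 1.5005 + 9.2374 + 0.0010 + 4.9203 + 3.4749 + 0.1863 + 0.0876 + 6.6157 = 44.376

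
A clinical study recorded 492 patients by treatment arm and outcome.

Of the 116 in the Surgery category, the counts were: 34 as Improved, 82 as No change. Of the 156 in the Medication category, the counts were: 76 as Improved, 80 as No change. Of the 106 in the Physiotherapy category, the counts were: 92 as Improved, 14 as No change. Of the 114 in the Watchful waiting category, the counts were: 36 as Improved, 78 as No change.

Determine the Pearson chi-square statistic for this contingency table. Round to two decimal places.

Row totals: 116, 156, 106, 114. Column totals: 238, 254. Grand total N = 492.
Expected counts (row total × column total / N):
  Surgery, Improved: 116×238/492 = 56.114
  Surgery, No change: 116×254/492 = 59.886
  Medication, Improved: 156×238/492 = 75.463
  Medication, No change: 156×254/492 = 80.537
  Physiotherapy, Improved: 106×238/492 = 51.276
  Physiotherapy, No change: 106×254/492 = 54.724
  Watchful waiting, Improved: 114×238/492 = 55.146
  Watchful waiting, No change: 114×254/492 = 58.854
Contributions (O − E)²/E:
  (34 − 56.114)²/56.114 = 8.7149
  (82 − 59.886)²/59.886 = 8.1660
  (76 − 75.463)²/75.463 = 0.0038
  (80 − 80.537)²/80.537 = 0.0036
  (92 − 51.276)²/51.276 = 32.3435
  (14 − 54.724)²/54.724 = 30.3056
  (36 − 55.146)²/55.146 = 6.6473
  (78 − 58.854)²/58.854 = 6.2285
χ² = 8.7149 + 8.1660 + 0.0038 + 0.0036 + 32.3435 + 30.3056 + 6.6473 + 6.2285 = 92.41

92.41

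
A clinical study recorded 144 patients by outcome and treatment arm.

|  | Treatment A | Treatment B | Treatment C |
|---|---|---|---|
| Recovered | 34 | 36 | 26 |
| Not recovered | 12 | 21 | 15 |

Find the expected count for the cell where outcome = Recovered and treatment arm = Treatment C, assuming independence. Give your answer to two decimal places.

Row total (Recovered) = 96; column total (Treatment C) = 41; grand total N = 144.
Expected count = (row total × column total) / N = 96 × 41 / 144 = 27.33.

27.33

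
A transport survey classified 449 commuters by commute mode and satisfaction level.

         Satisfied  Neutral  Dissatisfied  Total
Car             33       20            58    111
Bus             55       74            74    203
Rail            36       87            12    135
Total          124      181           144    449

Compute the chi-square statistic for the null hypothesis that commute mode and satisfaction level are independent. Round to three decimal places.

Grand total N = 449.
Expected counts (row total × column total / N):
  Car, Satisfied: 111×124/449 = 30.6548
  Car, Neutral: 111×181/449 = 44.7461
  Car, Dissatisfied: 111×144/449 = 35.5991
  Bus, Satisfied: 203×124/449 = 56.0624
  Bus, Neutral: 203×181/449 = 81.8330
  Bus, Dissatisfied: 203×144/449 = 65.1047
  Rail, Satisfied: 135×124/449 = 37.2829
  Rail, Neutral: 135×181/449 = 54.4209
  Rail, Dissatisfied: 135×144/449 = 43.2962
Contributions (O − E)²/E:
  (33 − 30.6548)²/30.6548 = 0.1794
  (20 − 44.7461)²/44.7461 = 13.6854
  (58 − 35.5991)²/35.5991 = 14.0959
  (55 − 56.0624)²/56.0624 = 0.0201
  (74 − 81.8330)²/81.8330 = 0.7498
  (74 − 65.1047)²/65.1047 = 1.2154
  (36 − 37.2829)²/37.2829 = 0.0441
  (87 − 54.4209)²/54.4209 = 19.5035
  (12 − 43.2962)²/43.2962 = 22.6221
χ² = 0.1794 + 13.6854 + 14.0959 + 0.0201 + 0.7498 + 1.2154 + 0.0441 + 19.5035 + 22.6221 = 72.116

72.116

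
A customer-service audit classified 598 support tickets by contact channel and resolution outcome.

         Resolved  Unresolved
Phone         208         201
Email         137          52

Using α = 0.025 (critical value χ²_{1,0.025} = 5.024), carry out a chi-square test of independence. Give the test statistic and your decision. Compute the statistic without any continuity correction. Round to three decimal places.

Row totals: 409, 189. Column totals: 345, 253. Grand total N = 598.
Expected counts (row total × column total / N):
  Phone, Resolved: 409×345/598 = 235.9615
  Phone, Unresolved: 409×253/598 = 173.0385
  Email, Resolved: 189×345/598 = 109.0385
  Email, Unresolved: 189×253/598 = 79.9615
Contributions (O − E)²/E:
  (208 − 235.9615)²/235.9615 = 3.3134
  (201 − 173.0385)²/173.0385 = 4.5183
  (137 − 109.0385)²/109.0385 = 7.1704
  (52 − 79.9615)²/79.9615 = 9.7778
χ² = 3.3134 + 4.5183 + 7.1704 + 9.7778 = 24.780
df = (2−1)(2−1) = 1. Since 24.780 > 5.024, reject the null hypothesis of independence at α = 0.025.

24.780; reject H₀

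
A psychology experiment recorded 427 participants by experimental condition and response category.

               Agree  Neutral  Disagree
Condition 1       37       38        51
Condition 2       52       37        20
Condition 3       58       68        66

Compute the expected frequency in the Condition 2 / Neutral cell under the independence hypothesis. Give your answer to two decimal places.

36.50

Row total (Condition 2) = 109; column total (Neutral) = 143; grand total N = 427.
Expected count = (row total × column total) / N = 109 × 143 / 427 = 36.50.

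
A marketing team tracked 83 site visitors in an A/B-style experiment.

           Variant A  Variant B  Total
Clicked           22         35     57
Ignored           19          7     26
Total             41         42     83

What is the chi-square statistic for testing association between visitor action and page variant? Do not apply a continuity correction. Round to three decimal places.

Grand total N = 83.
Expected counts (row total × column total / N):
  Clicked, Variant A: 57×41/83 = 28.1566
  Clicked, Variant B: 57×42/83 = 28.8434
  Ignored, Variant A: 26×41/83 = 12.8434
  Ignored, Variant B: 26×42/83 = 13.1566
Contributions (O − E)²/E:
  (22 − 28.1566)²/28.1566 = 1.3462
  (35 − 28.8434)²/28.8434 = 1.3141
  (19 − 12.8434)²/12.8434 = 2.9512
  (7 − 13.1566)²/13.1566 = 2.8810
χ² = 1.3462 + 1.3141 + 2.9512 + 2.8810 = 8.493

8.493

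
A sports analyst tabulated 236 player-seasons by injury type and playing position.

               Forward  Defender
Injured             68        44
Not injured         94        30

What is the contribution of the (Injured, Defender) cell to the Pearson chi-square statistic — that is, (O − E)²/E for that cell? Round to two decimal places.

2.25

Row total (Injured) = 112; column total (Defender) = 74; N = 236.
Expected count E = 112 × 74 / 236 = 35.119.
Contribution = (O − E)²/E = (44 − 35.119)² / 35.119 = 2.25.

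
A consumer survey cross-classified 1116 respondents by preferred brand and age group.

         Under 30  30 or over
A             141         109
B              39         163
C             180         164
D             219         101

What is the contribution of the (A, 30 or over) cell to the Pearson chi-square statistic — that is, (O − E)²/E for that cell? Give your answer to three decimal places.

Row total (A) = 250; column total (30 or over) = 537; N = 1116.
Expected count E = 250 × 537 / 1116 = 120.2957.
Contribution = (O − E)²/E = (109 − 120.2957)² / 120.2957 = 1.061.

1.061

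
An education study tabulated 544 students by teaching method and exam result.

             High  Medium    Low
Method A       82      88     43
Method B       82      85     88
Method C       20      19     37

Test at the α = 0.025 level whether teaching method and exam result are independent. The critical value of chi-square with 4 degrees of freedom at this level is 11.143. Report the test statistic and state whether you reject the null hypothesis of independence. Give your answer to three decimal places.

Row totals: 213, 255, 76. Column totals: 184, 192, 168. Grand total N = 544.
Expected counts (row total × column total / N):
  Method A, High: 213×184/544 = 72.0441
  Method A, Medium: 213×192/544 = 75.1765
  Method A, Low: 213×168/544 = 65.7794
  Method B, High: 255×184/544 = 86.2500
  Method B, Medium: 255×192/544 = 90.0000
  Method B, Low: 255×168/544 = 78.7500
  Method C, High: 76×184/544 = 25.7059
  Method C, Medium: 76×192/544 = 26.8235
  Method C, Low: 76×168/544 = 23.4706
Contributions (O − E)²/E:
  (82 − 72.0441)²/72.0441 = 1.3758
  (88 − 75.1765)²/75.1765 = 2.1874
  (43 − 65.7794)²/65.7794 = 7.8885
  (82 − 86.2500)²/86.2500 = 0.2094
  (85 − 90.0000)²/90.0000 = 0.2778
  (88 − 78.7500)²/78.7500 = 1.0865
  (20 − 25.7059)²/25.7059 = 1.2665
  (19 − 26.8235)²/26.8235 = 2.2818
  (37 − 23.4706)²/23.4706 = 7.7989
χ² = 1.3758 + 2.1874 + 7.8885 + 0.2094 + 0.2778 + 1.0865 + 1.2665 + 2.2818 + 7.7989 = 24.373
df = (3−1)(3−1) = 4. Since 24.373 > 11.143, reject the null hypothesis of independence at α = 0.025.

24.373; reject H₀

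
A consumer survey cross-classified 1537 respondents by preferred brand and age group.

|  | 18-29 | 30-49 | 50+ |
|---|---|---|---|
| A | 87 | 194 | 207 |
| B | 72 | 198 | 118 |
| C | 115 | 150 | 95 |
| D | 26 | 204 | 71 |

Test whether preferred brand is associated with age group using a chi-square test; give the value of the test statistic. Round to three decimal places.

Row totals: 488, 388, 360, 301. Column totals: 300, 746, 491. Grand total N = 1537.
Expected counts (row total × column total / N):
  A, 18-29: 488×300/1537 = 95.2505
  A, 30-49: 488×746/1537 = 236.8562
  A, 50+: 488×491/1537 = 155.8933
  B, 18-29: 388×300/1537 = 75.7319
  B, 30-49: 388×746/1537 = 188.3201
  B, 50+: 388×491/1537 = 123.9480
  C, 18-29: 360×300/1537 = 70.2668
  C, 30-49: 360×746/1537 = 174.7300
  C, 50+: 360×491/1537 = 115.0033
  D, 18-29: 301×300/1537 = 58.7508
  D, 30-49: 301×746/1537 = 146.0937
  D, 50+: 301×491/1537 = 96.1555
Contributions (O − E)²/E:
  (87 − 95.2505)²/95.2505 = 0.7146
  (194 − 236.8562)²/236.8562 = 7.7543
  (207 − 155.8933)²/155.8933 = 16.7544
  (72 − 75.7319)²/75.7319 = 0.1839
  (198 − 188.3201)²/188.3201 = 0.4976
  (118 − 123.9480)²/123.9480 = 0.2854
  (115 − 70.2668)²/70.2668 = 28.4780
  (150 − 174.7300)²/174.7300 = 3.5001
  (95 − 115.0033)²/115.0033 = 3.4793
  (26 − 58.7508)²/58.7508 = 18.2570
  (204 − 146.0937)²/146.0937 = 22.9520
  (71 − 96.1555)²/96.1555 = 6.5810
χ² = 0.7146 + 7.7543 + 16.7544 + 0.1839 + 0.4976 + 0.2854 + 28.4780 + 3.5001 + 3.4793 + 18.2570 + 22.9520 + 6.5810 = 109.438

109.438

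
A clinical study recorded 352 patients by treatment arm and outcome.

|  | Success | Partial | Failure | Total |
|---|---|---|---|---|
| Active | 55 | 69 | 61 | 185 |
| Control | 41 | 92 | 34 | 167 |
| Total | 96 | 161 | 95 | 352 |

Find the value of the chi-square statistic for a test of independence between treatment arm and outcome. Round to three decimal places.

12.112

Grand total N = 352.
Expected counts (row total × column total / N):
  Active, Success: 185×96/352 = 50.4545
  Active, Partial: 185×161/352 = 84.6165
  Active, Failure: 185×95/352 = 49.9290
  Control, Success: 167×96/352 = 45.5455
  Control, Partial: 167×161/352 = 76.3835
  Control, Failure: 167×95/352 = 45.0710
Contributions (O − E)²/E:
  (55 − 50.4545)²/50.4545 = 0.4095
  (69 − 84.6165)²/84.6165 = 2.8821
  (61 − 49.9290)²/49.9290 = 2.4548
  (41 − 45.5455)²/45.5455 = 0.4536
  (92 − 76.3835)²/76.3835 = 3.1928
  (34 − 45.0710)²/45.0710 = 2.7194
χ² = 0.4095 + 2.8821 + 2.4548 + 0.4536 + 3.1928 + 2.7194 = 12.112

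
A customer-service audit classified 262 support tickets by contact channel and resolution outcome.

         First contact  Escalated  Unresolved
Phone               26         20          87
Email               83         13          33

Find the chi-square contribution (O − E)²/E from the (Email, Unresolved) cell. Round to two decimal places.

Row total (Email) = 129; column total (Unresolved) = 120; N = 262.
Expected count E = 129 × 120 / 262 = 59.084.
Contribution = (O − E)²/E = (33 − 59.084)² / 59.084 = 11.52.

11.52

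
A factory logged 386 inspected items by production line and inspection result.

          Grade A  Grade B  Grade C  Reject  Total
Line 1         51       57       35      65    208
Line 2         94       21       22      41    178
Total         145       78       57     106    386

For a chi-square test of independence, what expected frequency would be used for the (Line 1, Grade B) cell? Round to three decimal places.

Row total (Line 1) = 208; column total (Grade B) = 78; grand total N = 386.
Expected count = (row total × column total) / N = 208 × 78 / 386 = 42.031.

42.031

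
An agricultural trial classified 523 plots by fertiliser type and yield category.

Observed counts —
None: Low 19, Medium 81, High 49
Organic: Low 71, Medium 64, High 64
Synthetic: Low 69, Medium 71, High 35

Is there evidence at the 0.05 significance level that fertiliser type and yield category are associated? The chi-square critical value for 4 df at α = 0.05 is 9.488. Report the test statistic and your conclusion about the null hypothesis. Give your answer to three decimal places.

38.400; reject H₀

Row totals: 149, 199, 175. Column totals: 159, 216, 148. Grand total N = 523.
Expected counts (row total × column total / N):
  None, Low: 149×159/523 = 45.2983
  None, Medium: 149×216/523 = 61.5373
  None, High: 149×148/523 = 42.1644
  Organic, Low: 199×159/523 = 60.4990
  Organic, Medium: 199×216/523 = 82.1874
  Organic, High: 199×148/523 = 56.3136
  Synthetic, Low: 175×159/523 = 53.2027
  Synthetic, Medium: 175×216/523 = 72.2753
  Synthetic, High: 175×148/523 = 49.5220
Contributions (O − E)²/E:
  (19 − 45.2983)²/45.2983 = 15.2677
  (81 − 61.5373)²/61.5373 = 6.1556
  (49 − 42.1644)²/42.1644 = 1.1082
  (71 − 60.4990)²/60.4990 = 1.8227
  (64 − 82.1874)²/82.1874 = 4.0247
  (64 − 56.3136)²/56.3136 = 1.0491
  (69 − 53.2027)²/53.2027 = 4.6906
  (71 − 72.2753)²/72.2753 = 0.0225
  (35 − 49.5220)²/49.5220 = 4.2585
χ² = 15.2677 + 6.1556 + 1.1082 + 1.8227 + 4.0247 + 1.0491 + 4.6906 + 0.0225 + 4.2585 = 38.400
df = (3−1)(3−1) = 4. Since 38.400 > 9.488, reject the null hypothesis of independence at α = 0.05.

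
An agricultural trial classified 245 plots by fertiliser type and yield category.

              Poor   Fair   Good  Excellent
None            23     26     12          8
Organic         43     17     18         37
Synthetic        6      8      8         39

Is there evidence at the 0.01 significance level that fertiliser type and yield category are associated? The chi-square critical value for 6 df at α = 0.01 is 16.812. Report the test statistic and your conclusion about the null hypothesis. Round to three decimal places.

Row totals: 69, 115, 61. Column totals: 72, 51, 38, 84. Grand total N = 245.
Expected counts (row total × column total / N):
  None, Poor: 69×72/245 = 20.27755
  None, Fair: 69×51/245 = 14.36327
  None, Good: 69×38/245 = 10.70204
  None, Excellent: 69×84/245 = 23.65714
  Organic, Poor: 115×72/245 = 33.79592
  Organic, Fair: 115×51/245 = 23.93878
  Organic, Good: 115×38/245 = 17.83673
  Organic, Excellent: 115×84/245 = 39.42857
  Synthetic, Poor: 61×72/245 = 17.92653
  Synthetic, Fair: 61×51/245 = 12.69796
  Synthetic, Good: 61×38/245 = 9.46122
  Synthetic, Excellent: 61×84/245 = 20.91429
Contributions (O − E)²/E:
  (23 − 20.27755)²/20.27755 = 0.3655
  (26 − 14.36327)²/14.36327 = 9.4278
  (12 − 10.70204)²/10.70204 = 0.1574
  (8 − 23.65714)²/23.65714 = 10.3625
  (43 − 33.79592)²/33.79592 = 2.5067
  (17 − 23.93878)²/23.93878 = 2.0112
  (18 − 17.83673)²/17.83673 = 0.0015
  (37 − 39.42857)²/39.42857 = 0.1496
  (6 − 17.92653)²/17.92653 = 7.9347
  (8 − 12.69796)²/12.69796 = 1.7381
  (8 − 9.46122)²/9.46122 = 0.2257
  (39 − 20.91429)²/20.91429 = 15.6397
χ² = 0.3655 + 9.4278 + 0.1574 + 10.3625 + 2.5067 + 2.0112 + 0.0015 + 0.1496 + 7.9347 + 1.7381 + 0.2257 + 15.6397 = 50.520
df = (3−1)(4−1) = 6. Since 50.520 > 16.812, reject the null hypothesis of independence at α = 0.01.

50.520; reject H₀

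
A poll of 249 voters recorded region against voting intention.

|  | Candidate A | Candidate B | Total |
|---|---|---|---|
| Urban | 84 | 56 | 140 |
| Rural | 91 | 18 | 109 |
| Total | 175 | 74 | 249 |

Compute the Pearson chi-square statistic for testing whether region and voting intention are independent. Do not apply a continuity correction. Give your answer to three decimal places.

16.185

Grand total N = 249.
Expected counts (row total × column total / N):
  Urban, Candidate A: 140×175/249 = 98.3936
  Urban, Candidate B: 140×74/249 = 41.6064
  Rural, Candidate A: 109×175/249 = 76.6064
  Rural, Candidate B: 109×74/249 = 32.3936
Contributions (O − E)²/E:
  (84 − 98.3936)²/98.3936 = 2.1056
  (56 − 41.6064)²/41.6064 = 4.9794
  (91 − 76.6064)²/76.6064 = 2.7044
  (18 − 32.3936)²/32.3936 = 6.3956
χ² = 2.1056 + 4.9794 + 2.7044 + 6.3956 = 16.185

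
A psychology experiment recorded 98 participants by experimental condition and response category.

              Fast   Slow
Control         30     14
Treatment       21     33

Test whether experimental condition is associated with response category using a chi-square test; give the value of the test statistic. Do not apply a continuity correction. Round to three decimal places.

Row totals: 44, 54. Column totals: 51, 47. Grand total N = 98.
Expected counts (row total × column total / N):
  Control, Fast: 44×51/98 = 22.8980
  Control, Slow: 44×47/98 = 21.1020
  Treatment, Fast: 54×51/98 = 28.1020
  Treatment, Slow: 54×47/98 = 25.8980
Contributions (O − E)²/E:
  (30 − 22.8980)²/22.8980 = 2.2027
  (14 − 21.1020)²/21.1020 = 2.3902
  (21 − 28.1020)²/28.1020 = 1.7948
  (33 − 25.8980)²/25.8980 = 1.9476
χ² = 2.2027 + 2.3902 + 1.7948 + 1.9476 = 8.335

8.335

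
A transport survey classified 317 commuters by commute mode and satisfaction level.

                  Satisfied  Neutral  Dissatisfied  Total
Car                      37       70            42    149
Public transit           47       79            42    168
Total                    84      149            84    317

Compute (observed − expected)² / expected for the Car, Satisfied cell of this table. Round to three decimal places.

Row total (Car) = 149; column total (Satisfied) = 84; N = 317.
Expected count E = 149 × 84 / 317 = 39.4826.
Contribution = (O − E)²/E = (37 − 39.4826)² / 39.4826 = 0.156.

0.156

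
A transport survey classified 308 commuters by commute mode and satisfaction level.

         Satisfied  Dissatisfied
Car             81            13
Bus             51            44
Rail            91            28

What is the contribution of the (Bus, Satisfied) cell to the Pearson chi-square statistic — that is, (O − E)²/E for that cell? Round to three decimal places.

Row total (Bus) = 95; column total (Satisfied) = 223; N = 308.
Expected count E = 95 × 223 / 308 = 68.7825.
Contribution = (O − E)²/E = (51 − 68.7825)² / 68.7825 = 4.597.

4.597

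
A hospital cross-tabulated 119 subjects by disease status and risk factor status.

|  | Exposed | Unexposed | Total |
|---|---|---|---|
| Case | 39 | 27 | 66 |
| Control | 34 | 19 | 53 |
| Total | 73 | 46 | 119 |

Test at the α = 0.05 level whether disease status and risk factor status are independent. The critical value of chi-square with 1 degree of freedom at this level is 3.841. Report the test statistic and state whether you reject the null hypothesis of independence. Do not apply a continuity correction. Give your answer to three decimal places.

0.317; fail to reject H₀

Grand total N = 119.
Expected counts (row total × column total / N):
  Case, Exposed: 66×73/119 = 40.4874
  Case, Unexposed: 66×46/119 = 25.5126
  Control, Exposed: 53×73/119 = 32.5126
  Control, Unexposed: 53×46/119 = 20.4874
Contributions (O − E)²/E:
  (39 − 40.4874)²/40.4874 = 0.0546
  (27 − 25.5126)²/25.5126 = 0.0867
  (34 − 32.5126)²/32.5126 = 0.0680
  (19 − 20.4874)²/20.4874 = 0.1080
χ² = 0.0546 + 0.0867 + 0.0680 + 0.1080 = 0.317
df = (2−1)(2−1) = 1. Since 0.317 < 3.841, fail to reject the null hypothesis of independence at α = 0.05.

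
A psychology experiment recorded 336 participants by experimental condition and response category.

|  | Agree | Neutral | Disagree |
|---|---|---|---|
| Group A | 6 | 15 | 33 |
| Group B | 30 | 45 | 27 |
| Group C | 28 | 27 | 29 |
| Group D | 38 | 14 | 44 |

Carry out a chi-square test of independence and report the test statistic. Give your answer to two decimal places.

Row totals: 54, 102, 84, 96. Column totals: 102, 101, 133. Grand total N = 336.
Expected counts (row total × column total / N):
  Group A, Agree: 54×102/336 = 16.393
  Group A, Neutral: 54×101/336 = 16.232
  Group A, Disagree: 54×133/336 = 21.375
  Group B, Agree: 102×102/336 = 30.964
  Group B, Neutral: 102×101/336 = 30.661
  Group B, Disagree: 102×133/336 = 40.375
  Group C, Agree: 84×102/336 = 25.500
  Group C, Neutral: 84×101/336 = 25.250
  Group C, Disagree: 84×133/336 = 33.250
  Group D, Agree: 96×102/336 = 29.143
  Group D, Neutral: 96×101/336 = 28.857
  Group D, Disagree: 96×133/336 = 38.000
Contributions (O − E)²/E:
  (6 − 16.393)²/16.393 = 6.5891
  (15 − 16.232)²/16.232 = 0.0935
  (33 − 21.375)²/21.375 = 6.3224
  (30 − 30.964)²/30.964 = 0.0300
  (45 − 30.661)²/30.661 = 6.7058
  (27 − 40.375)²/40.375 = 4.4307
  (28 − 25.500)²/25.500 = 0.2451
  (27 − 25.250)²/25.250 = 0.1213
  (29 − 33.250)²/33.250 = 0.5432
  (38 − 29.143)²/29.143 = 2.6918
  (14 − 28.857)²/28.857 = 7.6491
  (44 − 38.000)²/38.000 = 0.9474
χ² = 6.5891 + 0.0935 + 6.3224 + 0.0300 + 6.7058 + 4.4307 + 0.2451 + 0.1213 + 0.5432 + 2.6918 + 7.6491 + 0.9474 = 36.37

36.37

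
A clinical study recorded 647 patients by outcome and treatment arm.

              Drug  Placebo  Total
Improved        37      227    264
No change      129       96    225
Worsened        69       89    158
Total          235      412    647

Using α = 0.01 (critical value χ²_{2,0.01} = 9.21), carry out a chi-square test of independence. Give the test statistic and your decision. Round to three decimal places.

Grand total N = 647.
Expected counts (row total × column total / N):
  Improved, Drug: 264×235/647 = 95.8887
  Improved, Placebo: 264×412/647 = 168.1113
  No change, Drug: 225×235/647 = 81.7233
  No change, Placebo: 225×412/647 = 143.2767
  Worsened, Drug: 158×235/647 = 57.3879
  Worsened, Placebo: 158×412/647 = 100.6121
Contributions (O − E)²/E:
  (37 − 95.8887)²/95.8887 = 36.1657
  (227 − 168.1113)²/168.1113 = 20.6285
  (129 − 81.7233)²/81.7233 = 27.3494
  (96 − 143.2767)²/143.2767 = 15.5998
  (69 − 57.3879)²/57.3879 = 2.3496
  (89 − 100.6121)²/100.6121 = 1.3402
χ² = 36.1657 + 20.6285 + 27.3494 + 15.5998 + 2.3496 + 1.3402 = 103.433
df = (3−1)(2−1) = 2. Since 103.433 > 9.21, reject the null hypothesis of independence at α = 0.01.

103.433; reject H₀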